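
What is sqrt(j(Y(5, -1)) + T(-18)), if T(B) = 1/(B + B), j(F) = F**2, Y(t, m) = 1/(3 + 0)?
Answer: sqrt(3)/6 ≈ 0.28868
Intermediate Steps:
Y(t, m) = 1/3
T(B) = 1/(2*B)
sqrt(j(Y(5, -1)) + T(-18)) = sqrt((1/3)**2 + (1/2)/(-18)) = sqrt(1/9 + (1/2)*(-1/18)) = sqrt(1/9 - 1/36) = sqrt(1/12) = sqrt(3)/6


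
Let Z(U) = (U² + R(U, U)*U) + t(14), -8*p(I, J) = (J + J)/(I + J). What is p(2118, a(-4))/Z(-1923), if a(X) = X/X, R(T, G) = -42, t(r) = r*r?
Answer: -1/32029880116 ≈ -3.1221e-11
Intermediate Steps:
t(r) = r²
a(X) = 1
p(I, J) = -J/(4*(I + J)) (p(I, J) = -(J + J)/(8*(I + J)) = -2*J/(8*(I + J)) = -J/(4*(I + J)))
Z(U) = 196 + U² - 42*U (Z(U) = (U² - 42*U) + 14² = (U² - 42*U) + 196 = 196 + U² - 42*U)
p(2118, a(-4))/Z(-1923) = (-1*1/(4*2118 + 4*1))/(196 + (-1923)² - 42*(-1923)) = (-1*1/(8472 + 4))/(196 + 3697929 + 80766) = -1*1/8476/3778891 = -1*1*1/8476*(1/3778891) = -1/8476*1/3778891 = -1/32029880116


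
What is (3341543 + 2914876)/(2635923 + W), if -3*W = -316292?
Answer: 18769257/8224061 ≈ 2.2822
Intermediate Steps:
W = 316292/3 (W = -⅓*(-316292) = 316292/3 ≈ 1.0543e+5)
(3341543 + 2914876)/(2635923 + W) = (3341543 + 2914876)/(2635923 + 316292/3) = 6256419/(8224061/3) = 6256419*(3/8224061) = 18769257/8224061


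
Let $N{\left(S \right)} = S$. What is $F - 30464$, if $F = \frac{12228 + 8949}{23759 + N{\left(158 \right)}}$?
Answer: $- \frac{728586311}{23917} \approx -30463.0$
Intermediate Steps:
$F = \frac{21177}{23917}$ ($F = \frac{12228 + 8949}{23759 + 158} = \frac{21177}{23917} \approx 0.88544$)
$F - 30464 = \frac{21177}{23917} - 30464 = - \frac{728586311}{23917}$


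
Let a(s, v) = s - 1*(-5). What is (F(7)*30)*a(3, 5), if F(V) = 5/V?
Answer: 1200/7 ≈ 171.43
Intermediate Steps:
a(s, v) = 5 + s (a(s, v) = s + 5 = 5 + s)
(F(7)*30)*a(3, 5) = ((5/7)*30)*(5 + 3) = ((5*(⅐))*30)*8 = ((5/7)*30)*8 = (150/7)*8 = 1200/7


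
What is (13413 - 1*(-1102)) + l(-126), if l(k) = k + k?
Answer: 14263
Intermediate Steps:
l(k) = 2*k
(13413 - 1*(-1102)) + l(-126) = (13413 - 1*(-1102)) + 2*(-126) = (13413 + 1102) - 252 = 14515 - 252 = 14263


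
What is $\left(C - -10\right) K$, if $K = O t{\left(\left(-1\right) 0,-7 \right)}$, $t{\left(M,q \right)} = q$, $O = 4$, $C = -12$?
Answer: $56$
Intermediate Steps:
$K = -28$ ($K = 4 \left(-7\right) = -28$)
$\left(C - -10\right) K = \left(-12 - -10\right) \left(-28\right) = \left(-12 + 10\right) \left(-28\right) = \left(-2\right) \left(-28\right) = 56$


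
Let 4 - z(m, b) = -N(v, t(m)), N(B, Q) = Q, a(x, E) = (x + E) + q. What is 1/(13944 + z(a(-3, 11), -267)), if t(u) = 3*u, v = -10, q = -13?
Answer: 1/13933 ≈ 7.1772e-5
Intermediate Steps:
a(x, E) = -13 + E + x (a(x, E) = (x + E) - 13 = (E + x) - 13 = -13 + E + x)
z(m, b) = 4 + 3*m (z(m, b) = 4 - (-1)*3*m = 4 - (-3)*m = 4 + 3*m)
1/(13944 + z(a(-3, 11), -267)) = 1/(13944 + (4 + 3*(-13 + 11 - 3))) = 1/(13944 + (4 + 3*(-5))) = 1/(13944 + (4 - 15)) = 1/(13944 - 11) = 1/13933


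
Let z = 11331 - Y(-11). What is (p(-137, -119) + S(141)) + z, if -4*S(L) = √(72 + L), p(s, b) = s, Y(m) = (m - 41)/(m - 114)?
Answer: 1399198/125 - √213/4 ≈ 11190.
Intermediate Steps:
Y(m) = (-41 + m)/(-114 + m)
z = 1416323/125 (z = 11331 - (-41 - 11)/(-114 - 11) = 11331 - (-52)/(-125) = 11331 - (-1)*(-52)/125 = 11331 - 1*52/125 = 11331 - 52/125 = 1416323/125 ≈ 11331.)
S(L) = -√(72 + L)/4
(p(-137, -119) + S(141)) + z = (-137 - √(72 + 141)/4) + 1416323/125 = (-137 - √213/4) + 1416323/125 = 1399198/125 - √213/4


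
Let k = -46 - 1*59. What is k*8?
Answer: -840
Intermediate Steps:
k = -105 (k = -46 - 59 = -105)
k*8 = -105*8 = -840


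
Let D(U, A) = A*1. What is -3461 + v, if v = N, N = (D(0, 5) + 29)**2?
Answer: -2305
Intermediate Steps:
D(U, A) = A
N = 1156 (N = (5 + 29)**2 = 34**2 = 1156)
v = 1156
-3461 + v = -3461 + 1156 = -2305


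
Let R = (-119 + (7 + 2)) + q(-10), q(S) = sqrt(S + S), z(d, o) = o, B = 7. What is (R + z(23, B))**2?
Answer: 10589 - 412*I*sqrt(5) ≈ 10589.0 - 921.26*I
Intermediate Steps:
q(S) = sqrt(2)*sqrt(S) (q(S) = sqrt(2*S) = sqrt(2)*sqrt(S))
R = -110 + 2*I*sqrt(5) (R = (-119 + (7 + 2)) + sqrt(2)*sqrt(-10) = (-119 + 9) + sqrt(2)*(I*sqrt(10)) = -110 + 2*I*sqrt(5) ≈ -110.0 + 4.4721*I)
(R + z(23, B))**2 = ((-110 + 2*I*sqrt(5)) + 7)**2 = (-103 + 2*I*sqrt(5))**2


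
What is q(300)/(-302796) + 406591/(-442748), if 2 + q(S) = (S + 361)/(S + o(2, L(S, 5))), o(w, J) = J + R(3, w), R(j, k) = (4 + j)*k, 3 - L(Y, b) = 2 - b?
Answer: -3283044199769/3574995290880 ≈ -0.91833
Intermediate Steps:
L(Y, b) = 1 + b (L(Y, b) = 3 - (2 - b) = 3 + (-2 + b) = 1 + b)
R(j, k) = k*(4 + j)
o(w, J) = J + 7*w (o(w, J) = J + w*(4 + 3) = J + w*7 = J + 7*w)
q(S) = -2 + (361 + S)/(20 + S) (q(S) = -2 + (S + 361)/(S + ((1 + 5) + 7*2)) = -2 + (361 + S)/(S + (6 + 14)) = -2 + (361 + S)/(S + 20) = -2 + (361 + S)/(20 + S))
q(300)/(-302796) + 406591/(-442748) = ((321 - 1*300)/(20 + 300))/(-302796) + 406591/(-442748) = ((321 - 300)/320)*(-1/302796) + 406591*(-1/442748) = ((1/320)*21)*(-1/302796) - 406591/442748 = (21/320)*(-1/302796) - 406591/442748 = -7/32298240 - 406591/442748 = -3283044199769/3574995290880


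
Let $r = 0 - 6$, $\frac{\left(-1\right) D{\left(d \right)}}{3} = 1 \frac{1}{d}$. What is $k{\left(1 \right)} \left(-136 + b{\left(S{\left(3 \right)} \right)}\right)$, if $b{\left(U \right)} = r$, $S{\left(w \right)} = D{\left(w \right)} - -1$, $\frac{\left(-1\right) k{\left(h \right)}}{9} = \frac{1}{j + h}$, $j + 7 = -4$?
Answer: $- \frac{639}{5} \approx -127.8$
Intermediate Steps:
$j = -11$ ($j = -7 - 4 = -11$)
$D{\left(d \right)} = - \frac{3}{d}$ ($D{\left(d \right)} = - 3 \cdot 1 \frac{1}{d} = - \frac{3}{d}$)
$r = -6$ ($r = 0 - 6 = -6$)
$k{\left(h \right)} = - \frac{9}{-11 + h}$
$S{\left(w \right)} = 1 - \frac{3}{w}$ ($S{\left(w \right)} = - \frac{3}{w} - -1 = - \frac{3}{w} + 1 = 1 - \frac{3}{w}$)
$b{\left(U \right)} = -6$
$k{\left(1 \right)} \left(-136 + b{\left(S{\left(3 \right)} \right)}\right) = - \frac{9}{-11 + 1} \left(-136 - 6\right) = - \frac{9}{-10} \left(-142\right) = \left(-9\right) \left(- \frac{1}{10}\right) \left(-142\right) = \frac{9}{10} \left(-142\right) = - \frac{639}{5}$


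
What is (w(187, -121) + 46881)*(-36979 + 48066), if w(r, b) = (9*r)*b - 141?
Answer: -1739583561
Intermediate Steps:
w(r, b) = -141 + 9*b*r (w(r, b) = 9*b*r - 141 = -141 + 9*b*r)
(w(187, -121) + 46881)*(-36979 + 48066) = ((-141 + 9*(-121)*187) + 46881)*(-36979 + 48066) = ((-141 - 203643) + 46881)*11087 = (-203784 + 46881)*11087 = -156903*11087 = -1739583561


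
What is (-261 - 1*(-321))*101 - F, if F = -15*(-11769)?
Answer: -170475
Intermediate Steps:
F = 176535
(-261 - 1*(-321))*101 - F = (-261 - 1*(-321))*101 - 1*176535 = (-261 + 321)*101 - 176535 = 60*101 - 176535 = 6060 - 176535 = -170475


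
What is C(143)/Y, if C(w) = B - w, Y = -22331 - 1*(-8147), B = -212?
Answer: 355/14184 ≈ 0.025028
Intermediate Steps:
Y = -14184 (Y = -22331 + 8147 = -14184)
C(w) = -212 - w
C(143)/Y = (-212 - 1*143)/(-14184) = (-212 - 143)*(-1/14184) = -355*(-1/14184) = 355/14184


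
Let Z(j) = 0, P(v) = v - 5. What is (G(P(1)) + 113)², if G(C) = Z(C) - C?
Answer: 13689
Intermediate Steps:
P(v) = -5 + v
G(C) = -C (G(C) = 0 - C = -C)
(G(P(1)) + 113)² = (-(-5 + 1) + 113)² = (-1*(-4) + 113)² = (4 + 113)² = 117² = 13689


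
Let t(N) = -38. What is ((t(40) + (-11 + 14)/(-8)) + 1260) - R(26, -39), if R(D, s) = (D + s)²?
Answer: 8421/8 ≈ 1052.6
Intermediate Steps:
((t(40) + (-11 + 14)/(-8)) + 1260) - R(26, -39) = ((-38 + (-11 + 14)/(-8)) + 1260) - (26 - 39)² = ((-38 + 3*(-⅛)) + 1260) - 1*(-13)² = ((-38 - 3/8) + 1260) - 1*169 = (-307/8 + 1260) - 169 = 9773/8 - 169 = 8421/8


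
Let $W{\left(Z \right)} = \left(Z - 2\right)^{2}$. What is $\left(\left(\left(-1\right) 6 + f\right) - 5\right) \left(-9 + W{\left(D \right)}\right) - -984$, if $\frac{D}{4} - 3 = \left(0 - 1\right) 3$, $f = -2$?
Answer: $1049$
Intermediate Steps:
$D = 0$ ($D = 12 + 4 \left(0 - 1\right) 3 = 12 + 4 \left(\left(-1\right) 3\right) = 12 + 4 \left(-3\right) = 12 - 12 = 0$)
$W{\left(Z \right)} = \left(-2 + Z\right)^{2}$
$\left(\left(\left(-1\right) 6 + f\right) - 5\right) \left(-9 + W{\left(D \right)}\right) - -984 = \left(\left(\left(-1\right) 6 - 2\right) - 5\right) \left(-9 + \left(-2 + 0\right)^{2}\right) - -984 = \left(\left(-6 - 2\right) - 5\right) \left(-9 + \left(-2\right)^{2}\right) + 984 = \left(-8 - 5\right) \left(-9 + 4\right) + 984 = \left(-13\right) \left(-5\right) + 984 = 65 + 984 = 1049$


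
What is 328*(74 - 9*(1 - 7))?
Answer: 41984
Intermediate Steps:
328*(74 - 9*(1 - 7)) = 328*(74 - 9*(-6)) = 328*(74 + 54) = 328*128 = 41984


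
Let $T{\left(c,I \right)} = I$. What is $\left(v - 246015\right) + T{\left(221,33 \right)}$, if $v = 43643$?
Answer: $-202339$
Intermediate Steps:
$\left(v - 246015\right) + T{\left(221,33 \right)} = \left(43643 - 246015\right) + 33 = -202372 + 33 = -202339$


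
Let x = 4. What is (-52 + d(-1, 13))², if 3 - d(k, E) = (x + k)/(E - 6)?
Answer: 119716/49 ≈ 2443.2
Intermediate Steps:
d(k, E) = 3 - (4 + k)/(-6 + E) (d(k, E) = 3 - (4 + k)/(E - 6) = 3 - (4 + k)/(-6 + E))
(-52 + d(-1, 13))² = (-52 + (-22 - 1*(-1) + 3*13)/(-6 + 13))² = (-52 + (-22 + 1 + 39)/7)² = (-52 + (⅐)*18)² = (-52 + 18/7)² = (-346/7)² = 119716/49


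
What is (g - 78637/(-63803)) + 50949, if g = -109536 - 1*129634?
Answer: -12008985826/63803 ≈ -1.8822e+5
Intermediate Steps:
g = -239170 (g = -109536 - 129634 = -239170)
(g - 78637/(-63803)) + 50949 = (-239170 - 78637/(-63803)) + 50949 = (-239170 - 78637*(-1/63803)) + 50949 = (-239170 + 78637/63803) + 50949 = -15259684873/63803 + 50949 = -12008985826/63803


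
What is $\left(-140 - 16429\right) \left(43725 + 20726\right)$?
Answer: $-1067888619$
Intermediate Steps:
$\left(-140 - 16429\right) \left(43725 + 20726\right) = \left(-16569\right) 64451 = -1067888619$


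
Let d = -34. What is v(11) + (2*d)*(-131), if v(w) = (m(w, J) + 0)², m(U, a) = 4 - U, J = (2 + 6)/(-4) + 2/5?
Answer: 8957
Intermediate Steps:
J = -8/5 (J = 8*(-¼) + 2*(⅕) = -2 + ⅖ = -8/5 ≈ -1.6000)
v(w) = (4 - w)² (v(w) = ((4 - w) + 0)² = (4 - w)²)
v(11) + (2*d)*(-131) = (-4 + 11)² + (2*(-34))*(-131) = 7² - 68*(-131) = 49 + 8908 = 8957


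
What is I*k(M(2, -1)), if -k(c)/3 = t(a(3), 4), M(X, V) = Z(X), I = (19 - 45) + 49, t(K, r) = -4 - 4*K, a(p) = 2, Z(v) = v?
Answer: 828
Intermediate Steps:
I = 23 (I = -26 + 49 = 23)
M(X, V) = X
k(c) = 36 (k(c) = -3*(-4 - 4*2) = -3*(-4 - 8) = -3*(-12) = 36)
I*k(M(2, -1)) = 23*36 = 828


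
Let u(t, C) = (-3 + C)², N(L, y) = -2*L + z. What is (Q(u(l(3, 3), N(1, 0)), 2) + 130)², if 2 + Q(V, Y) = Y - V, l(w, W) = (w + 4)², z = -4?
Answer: 2401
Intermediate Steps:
l(w, W) = (4 + w)²
N(L, y) = -4 - 2*L (N(L, y) = -2*L - 4 = -4 - 2*L)
Q(V, Y) = -2 + Y - V (Q(V, Y) = -2 + (Y - V) = -2 + Y - V)
(Q(u(l(3, 3), N(1, 0)), 2) + 130)² = ((-2 + 2 - (-3 + (-4 - 2*1))²) + 130)² = ((-2 + 2 - (-3 + (-4 - 2))²) + 130)² = ((-2 + 2 - (-3 - 6)²) + 130)² = ((-2 + 2 - 1*(-9)²) + 130)² = ((-2 + 2 - 1*81) + 130)² = ((-2 + 2 - 81) + 130)² = (-81 + 130)² = 49² = 2401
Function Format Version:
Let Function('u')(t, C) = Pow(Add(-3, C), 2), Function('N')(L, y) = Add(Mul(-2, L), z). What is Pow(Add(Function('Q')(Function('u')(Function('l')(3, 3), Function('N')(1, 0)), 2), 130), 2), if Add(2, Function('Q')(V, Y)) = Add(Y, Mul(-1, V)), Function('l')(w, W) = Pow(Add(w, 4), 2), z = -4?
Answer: 2401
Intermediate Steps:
Function('l')(w, W) = Pow(Add(4, w), 2)
Function('N')(L, y) = Add(-4, Mul(-2, L)) (Function('N')(L, y) = Add(Mul(-2, L), -4) = Add(-4, Mul(-2, L)))
Function('Q')(V, Y) = Add(-2, Y, Mul(-1, V)) (Function('Q')(V, Y) = Add(-2, Add(Y, Mul(-1, V))) = Add(-2, Y, Mul(-1, V)))
Pow(Add(Function('Q')(Function('u')(Function('l')(3, 3), Function('N')(1, 0)), 2), 130), 2) = Pow(Add(Add(-2, 2, Mul(-1, Pow(Add(-3, Add(-4, Mul(-2, 1))), 2))), 130), 2) = Pow(Add(Add(-2, 2, Mul(-1, Pow(Add(-3, Add(-4, -2)), 2))), 130), 2) = Pow(Add(Add(-2, 2, Mul(-1, Pow(Add(-3, -6), 2))), 130), 2) = Pow(Add(Add(-2, 2, Mul(-1, Pow(-9, 2))), 130), 2) = Pow(Add(Add(-2, 2, Mul(-1, 81)), 130), 2) = Pow(Add(Add(-2, 2, -81), 130), 2) = Pow(Add(-81, 130), 2) = Pow(49, 2) = 2401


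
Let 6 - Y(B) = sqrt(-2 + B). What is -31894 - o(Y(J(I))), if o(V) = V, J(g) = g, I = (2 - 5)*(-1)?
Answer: -31899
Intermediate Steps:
I = 3 (I = -3*(-1) = 3)
Y(B) = 6 - sqrt(-2 + B)
-31894 - o(Y(J(I))) = -31894 - (6 - sqrt(-2 + 3)) = -31894 - (6 - sqrt(1)) = -31894 - (6 - 1*1) = -31894 - (6 - 1) = -31894 - 1*5 = -31894 - 5 = -31899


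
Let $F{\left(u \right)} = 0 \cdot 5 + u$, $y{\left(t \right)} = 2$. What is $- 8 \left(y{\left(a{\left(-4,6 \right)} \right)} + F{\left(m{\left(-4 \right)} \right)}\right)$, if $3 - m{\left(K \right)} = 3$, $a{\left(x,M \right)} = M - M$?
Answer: $-16$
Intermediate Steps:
$a{\left(x,M \right)} = 0$
$m{\left(K \right)} = 0$ ($m{\left(K \right)} = 3 - 3 = 0$)
$F{\left(u \right)} = u$ ($F{\left(u \right)} = 0 + u = u$)
$- 8 \left(y{\left(a{\left(-4,6 \right)} \right)} + F{\left(m{\left(-4 \right)} \right)}\right) = - 8 \left(2 + 0\right) = \left(-8\right) 2 = -16$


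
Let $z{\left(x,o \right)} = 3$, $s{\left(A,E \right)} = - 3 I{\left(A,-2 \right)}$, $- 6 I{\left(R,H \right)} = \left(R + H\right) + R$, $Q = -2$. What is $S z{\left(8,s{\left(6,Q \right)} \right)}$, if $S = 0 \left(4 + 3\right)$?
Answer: $0$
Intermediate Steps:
$I{\left(R,H \right)} = - \frac{R}{3} - \frac{H}{6}$ ($I{\left(R,H \right)} = - \frac{\left(R + H\right) + R}{6} = - \frac{\left(H + R\right) + R}{6} = - \frac{H + 2 R}{6} = - \frac{R}{3} - \frac{H}{6}$)
$s{\left(A,E \right)} = -1 + A$ ($s{\left(A,E \right)} = - 3 \left(- \frac{A}{3} - - \frac{1}{3}\right) = - 3 \left(- \frac{A}{3} + \frac{1}{3}\right) = - 3 \left(\frac{1}{3} - \frac{A}{3}\right) = -1 + A$)
$S = 0$ ($S = 0 \cdot 7 = 0$)
$S z{\left(8,s{\left(6,Q \right)} \right)} = 0 \cdot 3 = 0$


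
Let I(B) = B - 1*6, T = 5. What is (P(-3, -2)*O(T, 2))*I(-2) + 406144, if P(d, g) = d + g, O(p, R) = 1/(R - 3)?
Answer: 406104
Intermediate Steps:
O(p, R) = 1/(-3 + R)
I(B) = -6 + B (I(B) = B - 6 = -6 + B)
(P(-3, -2)*O(T, 2))*I(-2) + 406144 = ((-3 - 2)/(-3 + 2))*(-6 - 2) + 406144 = -5/(-1)*(-8) + 406144 = -5*(-1)*(-8) + 406144 = 5*(-8) + 406144 = -40 + 406144 = 406104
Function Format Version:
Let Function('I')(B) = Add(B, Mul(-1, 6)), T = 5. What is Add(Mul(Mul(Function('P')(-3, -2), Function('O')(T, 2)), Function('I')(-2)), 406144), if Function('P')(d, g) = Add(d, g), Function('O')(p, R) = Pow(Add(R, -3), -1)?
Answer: 406104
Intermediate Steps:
Function('O')(p, R) = Pow(Add(-3, R), -1)
Function('I')(B) = Add(-6, B) (Function('I')(B) = Add(B, -6) = Add(-6, B))
Add(Mul(Mul(Function('P')(-3, -2), Function('O')(T, 2)), Function('I')(-2)), 406144) = Add(Mul(Mul(Add(-3, -2), Pow(Add(-3, 2), -1)), Add(-6, -2)), 406144) = Add(Mul(Mul(-5, Pow(-1, -1)), -8), 406144) = Add(Mul(Mul(-5, -1), -8), 406144) = Add(Mul(5, -8), 406144) = Add(-40, 406144) = 406104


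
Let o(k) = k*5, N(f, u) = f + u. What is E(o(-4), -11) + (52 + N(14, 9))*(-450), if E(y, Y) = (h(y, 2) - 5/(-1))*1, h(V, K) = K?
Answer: -33743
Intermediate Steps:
o(k) = 5*k
E(y, Y) = 7 (E(y, Y) = (2 - 5/(-1))*1 = (2 - 5*(-1))*1 = (2 + 5)*1 = 7*1 = 7)
E(o(-4), -11) + (52 + N(14, 9))*(-450) = 7 + (52 + (14 + 9))*(-450) = 7 + (52 + 23)*(-450) = 7 + 75*(-450) = 7 - 33750 = -33743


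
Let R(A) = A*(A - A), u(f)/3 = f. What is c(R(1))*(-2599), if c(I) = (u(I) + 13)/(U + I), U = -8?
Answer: 33787/8 ≈ 4223.4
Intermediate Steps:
u(f) = 3*f
R(A) = 0 (R(A) = A*0 = 0)
c(I) = (13 + 3*I)/(-8 + I) (c(I) = (3*I + 13)/(-8 + I) = (13 + 3*I)/(-8 + I))
c(R(1))*(-2599) = ((13 + 3*0)/(-8 + 0))*(-2599) = ((13 + 0)/(-8))*(-2599) = -⅛*13*(-2599) = -13/8*(-2599) = 33787/8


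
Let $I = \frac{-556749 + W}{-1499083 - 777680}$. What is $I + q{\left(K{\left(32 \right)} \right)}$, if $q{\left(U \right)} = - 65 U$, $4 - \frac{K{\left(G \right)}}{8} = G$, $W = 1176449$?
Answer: $\frac{33149049580}{2276763} \approx 14560.0$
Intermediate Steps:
$K{\left(G \right)} = 32 - 8 G$
$I = - \frac{619700}{2276763}$ ($I = \frac{-556749 + 1176449}{-1499083 - 777680} = \frac{619700}{-2276763} = 619700 \left(- \frac{1}{2276763}\right) = - \frac{619700}{2276763} \approx -0.27218$)
$I + q{\left(K{\left(32 \right)} \right)} = - \frac{619700}{2276763} - 65 \left(32 - 256\right) = - \frac{619700}{2276763} - -14560 = - \frac{619700}{2276763} + 14560 = \frac{33149049580}{2276763}$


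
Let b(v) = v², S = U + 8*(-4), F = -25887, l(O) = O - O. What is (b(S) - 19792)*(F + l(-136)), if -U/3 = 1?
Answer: 480643929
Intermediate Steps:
U = -3 (U = -3*1 = -3)
l(O) = 0
S = -35 (S = -3 + 8*(-4) = -3 - 32 = -35)
(b(S) - 19792)*(F + l(-136)) = ((-35)² - 19792)*(-25887 + 0) = (1225 - 19792)*(-25887) = -18567*(-25887) = 480643929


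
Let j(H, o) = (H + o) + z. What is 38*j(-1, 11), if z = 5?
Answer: 570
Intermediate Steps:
j(H, o) = 5 + H + o (j(H, o) = (H + o) + 5 = 5 + H + o)
38*j(-1, 11) = 38*(5 - 1 + 11) = 38*15 = 570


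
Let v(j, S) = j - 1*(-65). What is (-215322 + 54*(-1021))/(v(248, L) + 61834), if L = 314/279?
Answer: -270456/62147 ≈ -4.3519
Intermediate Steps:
L = 314/279 (L = 314*(1/279) = 314/279 ≈ 1.1254)
v(j, S) = 65 + j (v(j, S) = j + 65 = 65 + j)
(-215322 + 54*(-1021))/(v(248, L) + 61834) = (-215322 + 54*(-1021))/((65 + 248) + 61834) = (-215322 - 55134)/(313 + 61834) = -270456/62147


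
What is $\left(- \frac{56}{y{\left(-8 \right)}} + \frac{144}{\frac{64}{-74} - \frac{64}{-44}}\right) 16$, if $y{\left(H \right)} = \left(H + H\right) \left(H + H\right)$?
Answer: $\frac{39037}{10} \approx 3903.7$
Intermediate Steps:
$y{\left(H \right)} = 4 H^{2}$ ($y{\left(H \right)} = 2 H 2 H = 4 H^{2}$)
$\left(- \frac{56}{y{\left(-8 \right)}} + \frac{144}{\frac{64}{-74} - \frac{64}{-44}}\right) 16 = \left(- \frac{56}{4 \left(-8\right)^{2}} + \frac{144}{\frac{64}{-74} - \frac{64}{-44}}\right) 16 = \left(- \frac{56}{4 \cdot 64} + \frac{144}{64 \left(- \frac{1}{74}\right) - - \frac{16}{11}}\right) 16 = \left(- \frac{56}{256} + \frac{144}{- \frac{32}{37} + \frac{16}{11}}\right) 16 = \left(\left(-56\right) \frac{1}{256} + \frac{144}{\frac{240}{407}}\right) 16 = \left(- \frac{7}{32} + 144 \cdot \frac{407}{240}\right) 16 = \left(- \frac{7}{32} + \frac{1221}{5}\right) 16 = \frac{39037}{160} \cdot 16 = \frac{39037}{10}$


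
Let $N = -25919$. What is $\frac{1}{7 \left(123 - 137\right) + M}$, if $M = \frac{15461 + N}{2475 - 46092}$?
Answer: $- \frac{2077}{203048} \approx -0.010229$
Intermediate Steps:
$M = \frac{498}{2077}$ ($M = \frac{15461 - 25919}{2475 - 46092} = - \frac{10458}{-43617} = \left(-10458\right) \left(- \frac{1}{43617}\right) = \frac{498}{2077} \approx 0.23977$)
$\frac{1}{7 \left(123 - 137\right) + M} = \frac{1}{7 \left(123 - 137\right) + \frac{498}{2077}} = \frac{1}{7 \left(-14\right) + \frac{498}{2077}} = \frac{1}{-98 + \frac{498}{2077}} = \frac{1}{- \frac{203048}{2077}} = - \frac{2077}{203048}$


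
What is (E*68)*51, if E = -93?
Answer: -322524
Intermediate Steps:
(E*68)*51 = -93*68*51 = -6324*51 = -322524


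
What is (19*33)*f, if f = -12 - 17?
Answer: -18183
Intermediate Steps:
f = -29
(19*33)*f = (19*33)*(-29) = 627*(-29) = -18183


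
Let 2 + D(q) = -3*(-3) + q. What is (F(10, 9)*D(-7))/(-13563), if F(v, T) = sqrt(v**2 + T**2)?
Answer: 0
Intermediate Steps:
D(q) = 7 + q (D(q) = -2 + (-3*(-3) + q) = -2 + (9 + q) = 7 + q)
F(v, T) = sqrt(T**2 + v**2)
(F(10, 9)*D(-7))/(-13563) = (sqrt(9**2 + 10**2)*(7 - 7))/(-13563) = (sqrt(81 + 100)*0)*(-1/13563) = (sqrt(181)*0)*(-1/13563) = 0*(-1/13563) = 0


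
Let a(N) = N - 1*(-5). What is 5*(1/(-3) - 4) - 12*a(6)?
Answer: -461/3 ≈ -153.67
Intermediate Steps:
a(N) = 5 + N (a(N) = N + 5 = 5 + N)
5*(1/(-3) - 4) - 12*a(6) = 5*(1/(-3) - 4) - 12*(5 + 6) = 5*(-⅓ - 4) - 12*11 = 5*(-13/3) - 132 = -65/3 - 132 = -461/3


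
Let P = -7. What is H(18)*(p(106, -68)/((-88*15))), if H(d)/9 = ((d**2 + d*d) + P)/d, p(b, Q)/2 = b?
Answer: -33973/660 ≈ -51.474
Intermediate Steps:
p(b, Q) = 2*b
H(d) = 9*(-7 + 2*d**2)/d (H(d) = 9*(((d**2 + d*d) - 7)/d) = 9*(((d**2 + d**2) - 7)/d) = 9*((2*d**2 - 7)/d) = 9*((-7 + 2*d**2)/d) = 9*(-7 + 2*d**2)/d)
H(18)*(p(106, -68)/((-88*15))) = (-63/18 + 18*18)*((2*106)/((-88*15))) = (-63*1/18 + 324)*(212/(-1320)) = (-7/2 + 324)*(212*(-1/1320)) = (641/2)*(-53/330) = -33973/660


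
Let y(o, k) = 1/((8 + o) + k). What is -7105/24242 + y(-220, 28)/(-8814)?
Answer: -250493353/854675952 ≈ -0.29309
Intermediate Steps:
y(o, k) = 1/(8 + k + o)
-7105/24242 + y(-220, 28)/(-8814) = -7105/24242 + 1/((8 + 28 - 220)*(-8814)) = -7105*1/24242 - 1/8814/(-184) = -7105/24242 - 1/184*(-1/8814) = -7105/24242 + 1/1621776 = -250493353/854675952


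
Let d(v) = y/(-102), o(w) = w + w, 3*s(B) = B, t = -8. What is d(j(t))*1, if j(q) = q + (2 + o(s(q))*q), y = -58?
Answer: 29/51 ≈ 0.56863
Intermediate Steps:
s(B) = B/3
o(w) = 2*w
j(q) = 2 + q + 2*q²/3 (j(q) = q + (2 + (2*(q/3))*q) = q + (2 + (2*q/3)*q) = q + (2 + 2*q²/3) = 2 + q + 2*q²/3)
d(v) = 29/51 (d(v) = -58/(-102) = -58*(-1/102) = 29/51)
d(j(t))*1 = (29/51)*1 = 29/51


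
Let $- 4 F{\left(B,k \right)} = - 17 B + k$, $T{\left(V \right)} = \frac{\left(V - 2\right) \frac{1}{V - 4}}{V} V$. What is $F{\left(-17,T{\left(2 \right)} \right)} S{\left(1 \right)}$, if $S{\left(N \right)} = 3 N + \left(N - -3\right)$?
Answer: $- \frac{2023}{4} \approx -505.75$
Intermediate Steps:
$T{\left(V \right)} = \frac{-2 + V}{-4 + V}$ ($T{\left(V \right)} = \frac{\left(-2 + V\right) \frac{1}{-4 + V}}{V} V = \frac{\frac{1}{-4 + V} \left(-2 + V\right)}{V} V = \frac{-2 + V}{V \left(-4 + V\right)} V = \frac{-2 + V}{-4 + V}$)
$F{\left(B,k \right)} = - \frac{k}{4} + \frac{17 B}{4}$ ($F{\left(B,k \right)} = - \frac{- 17 B + k}{4} = - \frac{k - 17 B}{4} = - \frac{k}{4} + \frac{17 B}{4}$)
$S{\left(N \right)} = 3 + 4 N$ ($S{\left(N \right)} = 3 N + \left(N + 3\right) = 3 N + \left(3 + N\right) = 3 + 4 N$)
$F{\left(-17,T{\left(2 \right)} \right)} S{\left(1 \right)} = \left(- \frac{\frac{1}{-4 + 2} \left(-2 + 2\right)}{4} + \frac{17}{4} \left(-17\right)\right) \left(3 + 4 \cdot 1\right) = \left(- \frac{\frac{1}{-2} \cdot 0}{4} - \frac{289}{4}\right) \left(3 + 4\right) = \left(- \frac{\left(- \frac{1}{2}\right) 0}{4} - \frac{289}{4}\right) 7 = \left(\left(- \frac{1}{4}\right) 0 - \frac{289}{4}\right) 7 = \left(0 - \frac{289}{4}\right) 7 = \left(- \frac{289}{4}\right) 7 = - \frac{2023}{4}$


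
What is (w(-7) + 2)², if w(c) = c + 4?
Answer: 1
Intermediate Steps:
w(c) = 4 + c
(w(-7) + 2)² = ((4 - 7) + 2)² = (-3 + 2)² = (-1)² = 1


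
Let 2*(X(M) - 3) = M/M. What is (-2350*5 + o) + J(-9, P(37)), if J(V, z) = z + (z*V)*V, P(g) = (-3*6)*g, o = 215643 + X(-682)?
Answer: 298569/2 ≈ 1.4928e+5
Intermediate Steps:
X(M) = 7/2 (X(M) = 3 + (M/M)/2 = 3 + (1/2)*1 = 3 + 1/2 = 7/2)
o = 431293/2 (o = 215643 + 7/2 = 431293/2 ≈ 2.1565e+5)
P(g) = -18*g
J(V, z) = z + z*V**2 (J(V, z) = z + (V*z)*V = z + z*V**2)
(-2350*5 + o) + J(-9, P(37)) = (-2350*5 + 431293/2) + (-18*37)*(1 + (-9)**2) = (-11750 + 431293/2) - 666*(1 + 81) = 407793/2 - 666*82 = 407793/2 - 54612 = 298569/2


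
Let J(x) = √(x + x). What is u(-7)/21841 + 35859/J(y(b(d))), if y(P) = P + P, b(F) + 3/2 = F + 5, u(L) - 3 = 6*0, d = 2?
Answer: 3/21841 + 35859*√22/22 ≈ 7645.2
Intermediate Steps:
u(L) = 3 (u(L) = 3 + 6*0 = 3 + 0 = 3)
b(F) = 7/2 + F (b(F) = -3/2 + (F + 5) = -3/2 + (5 + F) = 7/2 + F)
y(P) = 2*P
J(x) = √2*√x (J(x) = √(2*x) = √2*√x)
u(-7)/21841 + 35859/J(y(b(d))) = 3/21841 + 35859/((√2*√(2*(7/2 + 2)))) = 3*(1/21841) + 35859/((√2*√(2*(11/2)))) = 3/21841 + 35859/((√2*√11)) = 3/21841 + 35859/(√22) = 3/21841 + 35859*(√22/22) = 3/21841 + 35859*√22/22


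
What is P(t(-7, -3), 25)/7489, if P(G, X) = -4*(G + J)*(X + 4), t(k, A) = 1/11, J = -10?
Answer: 12644/82379 ≈ 0.15349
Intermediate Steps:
t(k, A) = 1/11
P(G, X) = -4*(-10 + G)*(4 + X) (P(G, X) = -4*(G - 10)*(X + 4) = -4*(-10 + G)*(4 + X))
P(t(-7, -3), 25)/7489 = (160 - 16*1/11 + 40*25 - 4*1/11*25)/7489 = (160 - 16/11 + 1000 - 100/11)*(1/7489) = (12644/11)*(1/7489) = 12644/82379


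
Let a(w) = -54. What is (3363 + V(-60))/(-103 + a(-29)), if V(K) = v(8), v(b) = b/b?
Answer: -3364/157 ≈ -21.427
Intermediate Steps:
v(b) = 1
V(K) = 1
(3363 + V(-60))/(-103 + a(-29)) = (3363 + 1)/(-103 - 54) = 3364/(-157) = 3364*(-1/157) = -3364/157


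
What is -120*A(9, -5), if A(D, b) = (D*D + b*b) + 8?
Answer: -13680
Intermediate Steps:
A(D, b) = 8 + D² + b² (A(D, b) = (D² + b²) + 8 = 8 + D² + b²)
-120*A(9, -5) = -120*(8 + 9² + (-5)²) = -120*(8 + 81 + 25) = -120*114 = -13680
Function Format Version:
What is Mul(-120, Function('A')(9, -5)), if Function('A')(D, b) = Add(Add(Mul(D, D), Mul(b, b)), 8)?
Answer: -13680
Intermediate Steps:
Function('A')(D, b) = Add(8, Pow(D, 2), Pow(b, 2)) (Function('A')(D, b) = Add(Add(Pow(D, 2), Pow(b, 2)), 8) = Add(8, Pow(D, 2), Pow(b, 2)))
Mul(-120, Function('A')(9, -5)) = Mul(-120, Add(8, Pow(9, 2), Pow(-5, 2))) = Mul(-120, Add(8, 81, 25)) = Mul(-120, 114) = -13680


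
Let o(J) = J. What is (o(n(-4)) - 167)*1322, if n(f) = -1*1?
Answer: -222096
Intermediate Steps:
n(f) = -1
(o(n(-4)) - 167)*1322 = (-1 - 167)*1322 = -168*1322 = -222096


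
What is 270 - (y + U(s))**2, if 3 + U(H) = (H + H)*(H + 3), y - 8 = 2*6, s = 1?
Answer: -355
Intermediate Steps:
y = 20 (y = 8 + 2*6 = 8 + 12 = 20)
U(H) = -3 + 2*H*(3 + H) (U(H) = -3 + (H + H)*(H + 3) = -3 + (2*H)*(3 + H) = -3 + 2*H*(3 + H))
270 - (y + U(s))**2 = 270 - (20 + (-3 + 2*1**2 + 6*1))**2 = 270 - (20 + (-3 + 2*1 + 6))**2 = 270 - (20 + (-3 + 2 + 6))**2 = 270 - (20 + 5)**2 = 270 - 1*25**2 = 270 - 1*625 = 270 - 625 = -355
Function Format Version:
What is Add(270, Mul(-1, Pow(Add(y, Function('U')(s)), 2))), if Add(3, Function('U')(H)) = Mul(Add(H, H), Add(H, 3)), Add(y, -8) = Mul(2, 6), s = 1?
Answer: -355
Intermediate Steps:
y = 20 (y = Add(8, Mul(2, 6)) = Add(8, 12) = 20)
Function('U')(H) = Add(-3, Mul(2, H, Add(3, H))) (Function('U')(H) = Add(-3, Mul(Add(H, H), Add(H, 3))) = Add(-3, Mul(Mul(2, H), Add(3, H))) = Add(-3, Mul(2, H, Add(3, H))))
Add(270, Mul(-1, Pow(Add(y, Function('U')(s)), 2))) = Add(270, Mul(-1, Pow(Add(20, Add(-3, Mul(2, Pow(1, 2)), Mul(6, 1))), 2))) = Add(270, Mul(-1, Pow(Add(20, Add(-3, Mul(2, 1), 6)), 2))) = Add(270, Mul(-1, Pow(Add(20, Add(-3, 2, 6)), 2))) = Add(270, Mul(-1, Pow(Add(20, 5), 2))) = Add(270, Mul(-1, Pow(25, 2))) = Add(270, Mul(-1, 625)) = Add(270, -625) = -355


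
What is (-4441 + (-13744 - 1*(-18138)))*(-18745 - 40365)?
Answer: 2778170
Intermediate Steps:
(-4441 + (-13744 - 1*(-18138)))*(-18745 - 40365) = (-4441 + (-13744 + 18138))*(-59110) = (-4441 + 4394)*(-59110) = -47*(-59110) = 2778170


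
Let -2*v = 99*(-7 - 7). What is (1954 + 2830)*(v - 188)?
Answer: 2415920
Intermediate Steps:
v = 693 (v = -99*(-7 - 7)/2 = -99*(-14)/2 = -1/2*(-1386) = 693)
(1954 + 2830)*(v - 188) = (1954 + 2830)*(693 - 188) = 4784*505 = 2415920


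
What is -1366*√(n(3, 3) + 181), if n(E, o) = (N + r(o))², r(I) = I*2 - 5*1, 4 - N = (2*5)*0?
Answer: -1366*√206 ≈ -19606.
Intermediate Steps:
N = 4 (N = 4 - 2*5*0 = 4 - 10*0 = 4 - 1*0 = 4 + 0 = 4)
r(I) = -5 + 2*I (r(I) = 2*I - 5 = -5 + 2*I)
n(E, o) = (-1 + 2*o)² (n(E, o) = (4 + (-5 + 2*o))² = (-1 + 2*o)²)
-1366*√(n(3, 3) + 181) = -1366*√((-1 + 2*3)² + 181) = -1366*√((-1 + 6)² + 181) = -1366*√(5² + 181) = -1366*√(25 + 181) = -1366*√206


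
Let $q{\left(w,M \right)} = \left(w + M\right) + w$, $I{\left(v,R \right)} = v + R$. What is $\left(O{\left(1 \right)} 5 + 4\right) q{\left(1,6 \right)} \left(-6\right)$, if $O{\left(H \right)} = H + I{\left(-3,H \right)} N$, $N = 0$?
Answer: $-432$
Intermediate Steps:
$I{\left(v,R \right)} = R + v$
$q{\left(w,M \right)} = M + 2 w$ ($q{\left(w,M \right)} = \left(M + w\right) + w = M + 2 w$)
$O{\left(H \right)} = H$ ($O{\left(H \right)} = H + \left(H - 3\right) 0 = H + \left(-3 + H\right) 0 = H + 0 = H$)
$\left(O{\left(1 \right)} 5 + 4\right) q{\left(1,6 \right)} \left(-6\right) = \left(1 \cdot 5 + 4\right) \left(6 + 2 \cdot 1\right) \left(-6\right) = \left(5 + 4\right) \left(6 + 2\right) \left(-6\right) = 9 \cdot 8 \left(-6\right) = 72 \left(-6\right) = -432$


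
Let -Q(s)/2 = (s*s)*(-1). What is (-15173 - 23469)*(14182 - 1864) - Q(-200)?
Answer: -476072156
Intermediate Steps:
Q(s) = 2*s² (Q(s) = -2*s*s*(-1) = -2*s²*(-1) = -(-2)*s² = 2*s²)
(-15173 - 23469)*(14182 - 1864) - Q(-200) = (-15173 - 23469)*(14182 - 1864) - 2*(-200)² = -38642*12318 - 2*40000 = -475992156 - 1*80000 = -475992156 - 80000 = -476072156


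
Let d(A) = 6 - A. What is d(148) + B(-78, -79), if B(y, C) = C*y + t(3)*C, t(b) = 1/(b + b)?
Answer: 36041/6 ≈ 6006.8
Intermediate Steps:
t(b) = 1/(2*b)
B(y, C) = C/6 + C*y (B(y, C) = C*y + ((½)/3)*C = C*y + ((½)*(⅓))*C = C*y + C/6 = C/6 + C*y)
d(148) + B(-78, -79) = (6 - 1*148) - 79*(⅙ - 78) = (6 - 148) - 79*(-467/6) = -142 + 36893/6 = 36041/6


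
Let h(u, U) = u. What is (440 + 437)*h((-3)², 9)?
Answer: 7893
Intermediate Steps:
(440 + 437)*h((-3)², 9) = (440 + 437)*(-3)² = 877*9 = 7893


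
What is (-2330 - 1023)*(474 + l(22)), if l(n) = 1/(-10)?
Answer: -15889867/10 ≈ -1.5890e+6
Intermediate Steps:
l(n) = -⅒
(-2330 - 1023)*(474 + l(22)) = (-2330 - 1023)*(474 - ⅒) = -3353*4739/10 = -15889867/10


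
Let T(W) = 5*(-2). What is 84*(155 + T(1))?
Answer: 12180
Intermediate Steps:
T(W) = -10
84*(155 + T(1)) = 84*(155 - 10) = 84*145 = 12180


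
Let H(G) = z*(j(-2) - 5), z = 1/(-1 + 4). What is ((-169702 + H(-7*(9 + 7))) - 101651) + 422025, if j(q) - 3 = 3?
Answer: 452017/3 ≈ 1.5067e+5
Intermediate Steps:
j(q) = 6 (j(q) = 3 + 3 = 6)
z = ⅓ (z = 1/3 = ⅓ ≈ 0.33333)
H(G) = ⅓ (H(G) = (6 - 5)/3 = (⅓)*1 = ⅓)
((-169702 + H(-7*(9 + 7))) - 101651) + 422025 = ((-169702 + ⅓) - 101651) + 422025 = (-509105/3 - 101651) + 422025 = -814058/3 + 422025 = 452017/3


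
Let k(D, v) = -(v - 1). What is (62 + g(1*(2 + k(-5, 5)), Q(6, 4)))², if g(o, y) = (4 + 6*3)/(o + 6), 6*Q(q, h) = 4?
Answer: 18225/4 ≈ 4556.3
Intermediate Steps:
Q(q, h) = ⅔ (Q(q, h) = (⅙)*4 = ⅔)
k(D, v) = 1 - v (k(D, v) = -(-1 + v) = 1 - v)
g(o, y) = 22/(6 + o) (g(o, y) = (4 + 18)/(6 + o) = 22/(6 + o))
(62 + g(1*(2 + k(-5, 5)), Q(6, 4)))² = (62 + 22/(6 + 1*(2 + (1 - 1*5))))² = (62 + 22/(6 + 1*(2 + (1 - 5))))² = (62 + 22/(6 + 1*(2 - 4)))² = (62 + 22/(6 + 1*(-2)))² = (62 + 22/(6 - 2))² = (62 + 22/4)² = (62 + 22*(¼))² = (62 + 11/2)² = (135/2)² = 18225/4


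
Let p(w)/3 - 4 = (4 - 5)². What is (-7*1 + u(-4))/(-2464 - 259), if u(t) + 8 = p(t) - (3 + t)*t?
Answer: 4/2723 ≈ 0.0014690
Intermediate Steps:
p(w) = 15 (p(w) = 12 + 3*(4 - 5)² = 12 + 3*(-1)² = 12 + 3*1 = 12 + 3 = 15)
u(t) = 7 - t*(3 + t) (u(t) = -8 + (15 - (3 + t)*t) = -8 + (15 - t*(3 + t)) = 7 - t*(3 + t))
(-7*1 + u(-4))/(-2464 - 259) = (-7*1 + (7 - 1*(-4)² - 3*(-4)))/(-2464 - 259) = (-7 + (7 - 1*16 + 12))/(-2723) = (-7 + (7 - 16 + 12))*(-1/2723) = (-7 + 3)*(-1/2723) = -4*(-1/2723) = 4/2723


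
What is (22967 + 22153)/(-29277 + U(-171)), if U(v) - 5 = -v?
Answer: -45120/29101 ≈ -1.5505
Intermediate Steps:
U(v) = 5 - v
(22967 + 22153)/(-29277 + U(-171)) = (22967 + 22153)/(-29277 + (5 - 1*(-171))) = 45120/(-29277 + (5 + 171)) = 45120/(-29277 + 176) = 45120/(-29101) = 45120*(-1/29101) = -45120/29101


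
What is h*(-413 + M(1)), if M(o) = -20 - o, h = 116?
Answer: -50344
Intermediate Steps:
h*(-413 + M(1)) = 116*(-413 + (-20 - 1*1)) = 116*(-413 + (-20 - 1)) = 116*(-413 - 21) = 116*(-434) = -50344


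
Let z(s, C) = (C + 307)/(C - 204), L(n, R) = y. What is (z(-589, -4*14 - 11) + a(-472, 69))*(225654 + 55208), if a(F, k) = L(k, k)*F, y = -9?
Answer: 323263174416/271 ≈ 1.1929e+9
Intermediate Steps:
L(n, R) = -9
z(s, C) = (307 + C)/(-204 + C)
a(F, k) = -9*F
(z(-589, -4*14 - 11) + a(-472, 69))*(225654 + 55208) = ((307 + (-4*14 - 11))/(-204 + (-4*14 - 11)) - 9*(-472))*(225654 + 55208) = ((307 + (-56 - 11))/(-204 + (-56 - 11)) + 4248)*280862 = ((307 - 67)/(-204 - 67) + 4248)*280862 = (240/(-271) + 4248)*280862 = (-1/271*240 + 4248)*280862 = (-240/271 + 4248)*280862 = (1150968/271)*280862 = 323263174416/271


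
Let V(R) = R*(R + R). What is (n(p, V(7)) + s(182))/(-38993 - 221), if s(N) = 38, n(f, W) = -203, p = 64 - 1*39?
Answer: 165/39214 ≈ 0.0042077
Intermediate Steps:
V(R) = 2*R² (V(R) = R*(2*R) = 2*R²)
p = 25 (p = 64 - 39 = 25)
(n(p, V(7)) + s(182))/(-38993 - 221) = (-203 + 38)/(-38993 - 221) = -165/(-39214) = -165*(-1/39214) = 165/39214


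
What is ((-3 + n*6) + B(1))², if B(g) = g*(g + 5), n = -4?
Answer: 441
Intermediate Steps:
B(g) = g*(5 + g)
((-3 + n*6) + B(1))² = ((-3 - 4*6) + 1*(5 + 1))² = ((-3 - 24) + 1*6)² = (-27 + 6)² = (-21)² = 441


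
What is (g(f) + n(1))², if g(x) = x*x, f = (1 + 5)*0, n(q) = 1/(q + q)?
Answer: ¼ ≈ 0.25000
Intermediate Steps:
n(q) = 1/(2*q)
f = 0 (f = 6*0 = 0)
g(x) = x²
(g(f) + n(1))² = (0² + (½)/1)² = (0 + (½)*1)² = (0 + ½)² = (½)² = ¼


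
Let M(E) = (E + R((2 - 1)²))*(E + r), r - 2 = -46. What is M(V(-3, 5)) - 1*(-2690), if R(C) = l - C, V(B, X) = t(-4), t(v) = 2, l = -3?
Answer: 2774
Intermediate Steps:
V(B, X) = 2
r = -44 (r = 2 - 46 = -44)
R(C) = -3 - C
M(E) = (-44 + E)*(-4 + E) (M(E) = (E + (-3 - (2 - 1)²))*(E - 44) = (E + (-3 - 1*1²))*(-44 + E) = (E + (-3 - 1*1))*(-44 + E) = (E + (-3 - 1))*(-44 + E) = (E - 4)*(-44 + E) = (-4 + E)*(-44 + E) = (-44 + E)*(-4 + E))
M(V(-3, 5)) - 1*(-2690) = (176 + 2² - 48*2) - 1*(-2690) = (176 + 4 - 96) + 2690 = 84 + 2690 = 2774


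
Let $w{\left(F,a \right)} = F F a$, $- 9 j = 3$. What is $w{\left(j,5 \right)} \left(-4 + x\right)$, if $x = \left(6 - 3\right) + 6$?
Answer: $\frac{25}{9} \approx 2.7778$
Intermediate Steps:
$j = - \frac{1}{3}$ ($j = \left(- \frac{1}{9}\right) 3 = - \frac{1}{3} \approx -0.33333$)
$x = 9$ ($x = 3 + 6 = 9$)
$w{\left(F,a \right)} = a F^{2}$ ($w{\left(F,a \right)} = F^{2} a = a F^{2}$)
$w{\left(j,5 \right)} \left(-4 + x\right) = 5 \left(- \frac{1}{3}\right)^{2} \left(-4 + 9\right) = 5 \cdot \frac{1}{9} \cdot 5 = \frac{5}{9} \cdot 5 = \frac{25}{9}$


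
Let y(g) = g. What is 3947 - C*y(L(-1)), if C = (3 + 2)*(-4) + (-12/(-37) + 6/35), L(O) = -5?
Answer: 997015/259 ≈ 3849.5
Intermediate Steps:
C = -25258/1295 (C = 5*(-4) + (-12*(-1/37) + 6*(1/35)) = -20 + (12/37 + 6/35) = -20 + 642/1295 = -25258/1295 ≈ -19.504)
3947 - C*y(L(-1)) = 3947 - (-25258)*(-5)/1295 = 3947 - 1*25258/259 = 3947 - 25258/259 = 997015/259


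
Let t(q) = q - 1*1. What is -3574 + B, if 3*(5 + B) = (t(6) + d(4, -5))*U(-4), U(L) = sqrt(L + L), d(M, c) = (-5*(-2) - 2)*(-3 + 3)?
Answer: -3579 + 10*I*sqrt(2)/3 ≈ -3579.0 + 4.714*I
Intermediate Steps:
d(M, c) = 0 (d(M, c) = (10 - 2)*0 = 8*0 = 0)
U(L) = sqrt(2)*sqrt(L) (U(L) = sqrt(2*L) = sqrt(2)*sqrt(L))
t(q) = -1 + q (t(q) = q - 1 = -1 + q)
B = -5 + 10*I*sqrt(2)/3 (B = -5 + (((-1 + 6) + 0)*(sqrt(2)*sqrt(-4)))/3 = -5 + ((5 + 0)*(sqrt(2)*(2*I)))/3 = -5 + (5*(2*I*sqrt(2)))/3 = -5 + (10*I*sqrt(2))/3 = -5 + 10*I*sqrt(2)/3 ≈ -5.0 + 4.714*I)
-3574 + B = -3574 + (-5 + 10*I*sqrt(2)/3) = -3579 + 10*I*sqrt(2)/3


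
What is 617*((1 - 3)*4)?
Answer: -4936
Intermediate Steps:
617*((1 - 3)*4) = 617*(-2*4) = 617*(-8) = -4936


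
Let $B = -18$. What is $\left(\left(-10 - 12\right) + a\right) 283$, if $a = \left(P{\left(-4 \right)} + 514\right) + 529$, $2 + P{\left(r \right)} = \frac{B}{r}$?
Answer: $\frac{579301}{2} \approx 2.8965 \cdot 10^{5}$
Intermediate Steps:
$P{\left(r \right)} = -2 - \frac{18}{r}$
$a = \frac{2091}{2}$ ($a = \left(\left(-2 - \frac{18}{-4}\right) + 514\right) + 529 = \left(\left(-2 - - \frac{9}{2}\right) + 514\right) + 529 = \left(\left(-2 + \frac{9}{2}\right) + 514\right) + 529 = \left(\frac{5}{2} + 514\right) + 529 = \frac{1033}{2} + 529 = \frac{2091}{2} \approx 1045.5$)
$\left(\left(-10 - 12\right) + a\right) 283 = \left(\left(-10 - 12\right) + \frac{2091}{2}\right) 283 = \left(-22 + \frac{2091}{2}\right) 283 = \frac{2047}{2} \cdot 283 = \frac{579301}{2}$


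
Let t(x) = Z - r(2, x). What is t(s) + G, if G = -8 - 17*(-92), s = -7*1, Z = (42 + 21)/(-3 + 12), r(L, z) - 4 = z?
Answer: 1566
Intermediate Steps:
r(L, z) = 4 + z
Z = 7 (Z = 63/9 = 63*(⅑) = 7)
s = -7
G = 1556 (G = -8 + 1564 = 1556)
t(x) = 3 - x (t(x) = 7 - (4 + x) = 7 + (-4 - x) = 3 - x)
t(s) + G = (3 - 1*(-7)) + 1556 = (3 + 7) + 1556 = 10 + 1556 = 1566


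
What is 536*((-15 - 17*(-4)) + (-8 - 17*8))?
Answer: -48776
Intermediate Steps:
536*((-15 - 17*(-4)) + (-8 - 17*8)) = 536*((-15 + 68) + (-8 - 136)) = 536*(53 - 144) = 536*(-91) = -48776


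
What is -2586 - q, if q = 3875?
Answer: -6461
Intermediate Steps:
-2586 - q = -2586 - 1*3875 = -2586 - 3875 = -6461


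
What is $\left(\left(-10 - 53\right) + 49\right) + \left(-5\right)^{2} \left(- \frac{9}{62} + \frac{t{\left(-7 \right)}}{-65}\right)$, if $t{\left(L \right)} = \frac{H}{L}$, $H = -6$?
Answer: $- \frac{101323}{5642} \approx -17.959$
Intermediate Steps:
$t{\left(L \right)} = - \frac{6}{L}$
$\left(\left(-10 - 53\right) + 49\right) + \left(-5\right)^{2} \left(- \frac{9}{62} + \frac{t{\left(-7 \right)}}{-65}\right) = \left(\left(-10 - 53\right) + 49\right) + \left(-5\right)^{2} \left(- \frac{9}{62} + \frac{\left(-6\right) \frac{1}{-7}}{-65}\right) = \left(-63 + 49\right) + 25 \left(\left(-9\right) \frac{1}{62} + \left(-6\right) \left(- \frac{1}{7}\right) \left(- \frac{1}{65}\right)\right) = -14 + 25 \left(- \frac{9}{62} + \frac{6}{7} \left(- \frac{1}{65}\right)\right) = -14 + 25 \left(- \frac{9}{62} - \frac{6}{455}\right) = -14 + 25 \left(- \frac{4467}{28210}\right) = -14 - \frac{22335}{5642} = - \frac{101323}{5642}$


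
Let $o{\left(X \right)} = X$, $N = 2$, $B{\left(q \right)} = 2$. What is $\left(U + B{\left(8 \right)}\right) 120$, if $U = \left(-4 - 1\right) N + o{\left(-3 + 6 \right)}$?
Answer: $-600$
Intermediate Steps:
$U = -7$ ($U = \left(-4 - 1\right) 2 + \left(-3 + 6\right) = \left(-4 - 1\right) 2 + 3 = \left(-5\right) 2 + 3 = -10 + 3 = -7$)
$\left(U + B{\left(8 \right)}\right) 120 = \left(-7 + 2\right) 120 = \left(-5\right) 120 = -600$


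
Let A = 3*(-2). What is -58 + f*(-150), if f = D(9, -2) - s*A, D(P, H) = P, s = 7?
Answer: -7708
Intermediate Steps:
A = -6
f = 51 (f = 9 - 7*(-6) = 9 - 1*(-42) = 9 + 42 = 51)
-58 + f*(-150) = -58 + 51*(-150) = -58 - 7650 = -7708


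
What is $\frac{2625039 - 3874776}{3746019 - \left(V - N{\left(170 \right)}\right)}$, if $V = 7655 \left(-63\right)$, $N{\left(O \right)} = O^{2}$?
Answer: $- \frac{1249737}{4257184} \approx -0.29356$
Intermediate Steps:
$V = -482265$
$\frac{2625039 - 3874776}{3746019 - \left(V - N{\left(170 \right)}\right)} = \frac{2625039 - 3874776}{3746019 + \left(170^{2} - -482265\right)} = - \frac{1249737}{3746019 + \left(28900 + 482265\right)} = - \frac{1249737}{3746019 + 511165} = - \frac{1249737}{4257184}$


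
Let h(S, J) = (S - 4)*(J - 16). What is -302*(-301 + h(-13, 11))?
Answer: 65232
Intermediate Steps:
h(S, J) = (-16 + J)*(-4 + S) (h(S, J) = (-4 + S)*(-16 + J) = (-16 + J)*(-4 + S))
-302*(-301 + h(-13, 11)) = -302*(-301 + (64 - 16*(-13) - 4*11 + 11*(-13))) = -302*(-301 + (64 + 208 - 44 - 143)) = -302*(-301 + 85) = -302*(-216) = 65232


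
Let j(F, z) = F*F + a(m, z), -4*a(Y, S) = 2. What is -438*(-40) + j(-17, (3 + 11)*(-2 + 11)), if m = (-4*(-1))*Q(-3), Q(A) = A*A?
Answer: 35617/2 ≈ 17809.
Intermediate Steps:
Q(A) = A**2
m = 36 (m = -4*(-1)*(-3)**2 = 4*9 = 36)
a(Y, S) = -1/2 (a(Y, S) = -1/4*2 = -1/2)
j(F, z) = -1/2 + F**2 (j(F, z) = F*F - 1/2 = F**2 - 1/2 = -1/2 + F**2)
-438*(-40) + j(-17, (3 + 11)*(-2 + 11)) = -438*(-40) + (-1/2 + (-17)**2) = 17520 + (-1/2 + 289) = 17520 + 577/2 = 35617/2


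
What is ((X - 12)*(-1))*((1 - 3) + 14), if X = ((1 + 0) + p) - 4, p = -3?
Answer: 216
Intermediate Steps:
X = -6 (X = ((1 + 0) - 3) - 4 = (1 - 3) - 4 = -2 - 4 = -6)
((X - 12)*(-1))*((1 - 3) + 14) = ((-6 - 12)*(-1))*((1 - 3) + 14) = (-18*(-1))*(-2 + 14) = 18*12 = 216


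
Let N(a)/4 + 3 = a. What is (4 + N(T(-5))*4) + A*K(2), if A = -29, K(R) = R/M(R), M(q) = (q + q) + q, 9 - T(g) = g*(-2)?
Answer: -209/3 ≈ -69.667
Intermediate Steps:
T(g) = 9 + 2*g (T(g) = 9 - g*(-2) = 9 - (-2)*g = 9 + 2*g)
M(q) = 3*q (M(q) = 2*q + q = 3*q)
N(a) = -12 + 4*a
K(R) = ⅓ (K(R) = R/((3*R)) = R*(1/(3*R)) = ⅓)
(4 + N(T(-5))*4) + A*K(2) = (4 + (-12 + 4*(9 + 2*(-5)))*4) - 29*⅓ = (4 + (-12 + 4*(9 - 10))*4) - 29/3 = (4 + (-12 + 4*(-1))*4) - 29/3 = (4 + (-12 - 4)*4) - 29/3 = (4 - 16*4) - 29/3 = (4 - 64) - 29/3 = -60 - 29/3 = -209/3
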